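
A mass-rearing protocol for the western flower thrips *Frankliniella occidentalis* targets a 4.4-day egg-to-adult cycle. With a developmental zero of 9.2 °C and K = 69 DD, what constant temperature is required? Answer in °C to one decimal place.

Required daily accumulation = 69 / 4.4 = 15.682 DD/day.
T = T_base + 15.682 = 9.2 + 15.682 = 24.882 ≈ 24.9 °C.

24.9 °C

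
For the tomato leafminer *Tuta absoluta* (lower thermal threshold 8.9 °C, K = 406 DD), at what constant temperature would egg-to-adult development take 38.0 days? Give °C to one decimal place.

19.6 °C

Required daily accumulation = 406 / 38.0 = 10.684 DD/day.
T = T_base + 10.684 = 8.9 + 10.684 = 19.584 ≈ 19.6 °C.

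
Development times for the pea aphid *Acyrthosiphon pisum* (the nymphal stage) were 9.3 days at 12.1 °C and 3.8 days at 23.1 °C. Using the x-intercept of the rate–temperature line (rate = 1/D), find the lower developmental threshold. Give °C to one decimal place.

Equal thermal constants: D₁(T₁ − T_b) = D₂(T₂ − T_b).
9.3·(12.1 − T_b) = 3.8·(23.1 − T_b)
T_b = (9.3·12.1 − 3.8·23.1) / (9.3 − 3.8) = 24.75 / 5.5 = 4.500 °C ≈ 4.5 °C.

4.5 °C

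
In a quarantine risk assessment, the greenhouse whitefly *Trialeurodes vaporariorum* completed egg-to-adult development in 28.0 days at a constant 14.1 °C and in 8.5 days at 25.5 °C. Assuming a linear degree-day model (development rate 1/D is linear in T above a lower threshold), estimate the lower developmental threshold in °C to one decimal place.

Linear rate model ⇒ the product D·(T − T_b) is constant across temperatures.
28.0·(14.1 − T_b) = 8.5·(25.5 − T_b)
T_b = (28.0·14.1 − 8.5·25.5) / (28.0 − 8.5) = 178.05 / 19.5 = 9.131 °C ≈ 9.1 °C.

9.1 °C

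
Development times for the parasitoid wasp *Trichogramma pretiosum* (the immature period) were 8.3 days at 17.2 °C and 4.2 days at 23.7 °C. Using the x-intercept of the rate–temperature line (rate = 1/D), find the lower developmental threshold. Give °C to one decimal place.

Linear rate model ⇒ the product D·(T − T_b) is constant across temperatures.
8.3·(17.2 − T_b) = 4.2·(23.7 − T_b)
T_b = (8.3·17.2 − 4.2·23.7) / (8.3 − 4.2) = 43.22 / 4.1 = 10.541 °C ≈ 10.5 °C.

10.5 °C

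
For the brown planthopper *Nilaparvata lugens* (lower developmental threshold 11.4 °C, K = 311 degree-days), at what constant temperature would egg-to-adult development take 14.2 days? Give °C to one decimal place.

Required daily accumulation = 311 / 14.2 = 21.901 DD/day.
T = T_base + 21.901 = 11.4 + 21.901 = 33.301 ≈ 33.3 °C.

33.3 °C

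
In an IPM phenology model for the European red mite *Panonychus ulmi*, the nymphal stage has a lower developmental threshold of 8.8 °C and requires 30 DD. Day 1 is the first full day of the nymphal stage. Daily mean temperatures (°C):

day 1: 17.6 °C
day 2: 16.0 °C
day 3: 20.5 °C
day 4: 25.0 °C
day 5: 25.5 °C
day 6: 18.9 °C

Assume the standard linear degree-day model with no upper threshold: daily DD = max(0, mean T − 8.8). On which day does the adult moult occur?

day 4

Daily DD above 8.8 °C: 8.8, 7.2, 11.7, 16.2, 16.7, 10.1.
Cumulative: 8.8, 16.0, 27.7, 43.9, 60.6, 70.7.
The total first reaches 30 DD on day 4.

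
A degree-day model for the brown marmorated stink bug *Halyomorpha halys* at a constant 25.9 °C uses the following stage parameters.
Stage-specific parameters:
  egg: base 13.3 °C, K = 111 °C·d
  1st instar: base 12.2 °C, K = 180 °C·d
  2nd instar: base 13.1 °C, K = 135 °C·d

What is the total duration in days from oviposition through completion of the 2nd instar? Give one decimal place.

egg: 111 / (25.9 − 13.3) = 111 / 12.6 = 8.810 d.
1st instar: 180 / (25.9 − 12.2) = 180 / 13.7 = 13.139 d.
2nd instar: 135 / (25.9 − 13.1) = 135 / 12.8 = 10.547 d.
Sum = 32.495 ≈ 32.5 days.

32.5 days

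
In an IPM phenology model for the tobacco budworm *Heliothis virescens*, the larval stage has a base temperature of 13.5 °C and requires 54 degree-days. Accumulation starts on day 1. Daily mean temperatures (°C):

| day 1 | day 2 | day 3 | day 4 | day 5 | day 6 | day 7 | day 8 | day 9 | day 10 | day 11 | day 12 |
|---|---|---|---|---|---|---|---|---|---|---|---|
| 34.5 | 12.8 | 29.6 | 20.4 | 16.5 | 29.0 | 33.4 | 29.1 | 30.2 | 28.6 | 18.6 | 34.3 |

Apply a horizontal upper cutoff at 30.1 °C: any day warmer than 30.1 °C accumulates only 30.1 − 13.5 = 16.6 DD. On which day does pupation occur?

day 6

Daily DD above 13.5 °C (capped at 16.6): 16.6, 0.0, 16.1, 6.9, 3.0, 15.5, 16.6, 15.6, 16.6, 15.1, 5.1, 16.6.
Cumulative: 16.6, 16.6, 32.7, 39.6, 42.6, 58.1, 74.7, 90.3, 106.9, 122.0, 127.1, 143.7.
The total first reaches 54 DD on day 6.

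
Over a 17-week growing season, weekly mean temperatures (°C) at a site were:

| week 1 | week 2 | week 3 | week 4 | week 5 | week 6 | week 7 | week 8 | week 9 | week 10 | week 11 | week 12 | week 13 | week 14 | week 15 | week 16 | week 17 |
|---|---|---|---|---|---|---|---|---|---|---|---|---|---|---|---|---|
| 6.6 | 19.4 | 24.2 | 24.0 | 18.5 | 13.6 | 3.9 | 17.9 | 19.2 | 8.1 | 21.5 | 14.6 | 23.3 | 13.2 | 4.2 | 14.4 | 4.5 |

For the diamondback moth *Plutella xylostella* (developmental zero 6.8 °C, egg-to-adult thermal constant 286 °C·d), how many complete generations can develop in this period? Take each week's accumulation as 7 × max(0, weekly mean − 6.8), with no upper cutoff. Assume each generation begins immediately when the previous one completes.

3 generations

Weekly DD (7 × max(0, T̄ − 6.8)): 0.0, 88.2, 121.8, 120.4, 81.9, 47.6, 0.0, 77.7, 86.8, 9.1, 102.9, 54.6, 115.5, 44.8, 0.0, 53.2, 0.0.
Season total = 1004.5 DD.
Complete generations = ⌊1004.5 / 286⌋ = 3.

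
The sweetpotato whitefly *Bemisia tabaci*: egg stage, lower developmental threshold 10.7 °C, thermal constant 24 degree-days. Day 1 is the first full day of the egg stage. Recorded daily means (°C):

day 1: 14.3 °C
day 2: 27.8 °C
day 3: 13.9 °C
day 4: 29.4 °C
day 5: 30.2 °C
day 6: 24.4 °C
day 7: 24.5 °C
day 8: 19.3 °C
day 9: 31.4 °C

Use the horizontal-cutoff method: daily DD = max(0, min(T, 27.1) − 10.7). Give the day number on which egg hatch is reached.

day 4

Daily DD above 10.7 °C (capped at 16.4): 3.6, 16.4, 3.2, 16.4, 16.4, 13.7, 13.8, 8.6, 16.4.
Cumulative: 3.6, 20.0, 23.2, 39.6, 56.0, 69.7, 83.5, 92.1, 108.5.
The total first reaches 24 DD on day 4.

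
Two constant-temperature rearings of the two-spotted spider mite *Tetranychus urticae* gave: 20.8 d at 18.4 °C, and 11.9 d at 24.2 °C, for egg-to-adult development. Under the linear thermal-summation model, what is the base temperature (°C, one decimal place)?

Under the model K = D·(T − T_b), so D₁·(T₁ − T_b) = D₂·(T₂ − T_b).
20.8·(18.4 − T_b) = 11.9·(24.2 − T_b)
T_b = (20.8·18.4 − 11.9·24.2) / (20.8 − 11.9) = 94.74 / 8.9 = 10.645 °C ≈ 10.6 °C.

10.6 °C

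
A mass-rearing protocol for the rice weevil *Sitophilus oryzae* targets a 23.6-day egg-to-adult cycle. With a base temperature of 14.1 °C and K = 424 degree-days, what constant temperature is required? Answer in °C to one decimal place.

Required daily accumulation = 424 / 23.6 = 17.966 DD/day.
T = T_base + 17.966 = 14.1 + 17.966 = 32.066 ≈ 32.1 °C.

32.1 °C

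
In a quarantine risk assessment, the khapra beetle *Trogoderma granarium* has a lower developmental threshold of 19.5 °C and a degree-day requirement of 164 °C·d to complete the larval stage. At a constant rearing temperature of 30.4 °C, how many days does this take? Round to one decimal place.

Daily accumulation = 30.4 − 19.5 = 10.9 DD/day.
Duration = 164 / 10.9 = 15.046 ≈ 15.0 days.

15.0 days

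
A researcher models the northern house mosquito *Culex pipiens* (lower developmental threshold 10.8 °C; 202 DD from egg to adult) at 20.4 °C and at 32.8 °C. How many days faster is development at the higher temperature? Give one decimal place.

At 20.4 °C: 202 / (20.4 − 10.8) = 202 / 9.6 = 21.042 d.
At 32.8 °C: 202 / (32.8 − 10.8) = 202 / 22.0 = 9.182 d.
Difference = |21.042 − 9.182| = 11.860 ≈ 11.9 days.

11.9 days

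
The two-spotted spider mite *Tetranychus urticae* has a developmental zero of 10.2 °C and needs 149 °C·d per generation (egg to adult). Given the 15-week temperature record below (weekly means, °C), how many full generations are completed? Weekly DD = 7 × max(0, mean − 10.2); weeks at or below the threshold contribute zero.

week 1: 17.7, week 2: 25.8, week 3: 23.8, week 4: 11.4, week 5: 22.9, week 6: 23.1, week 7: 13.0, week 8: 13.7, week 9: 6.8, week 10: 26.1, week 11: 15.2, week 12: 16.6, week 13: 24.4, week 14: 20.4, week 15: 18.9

Weekly DD (7 × max(0, T̄ − 10.2)): 52.5, 109.2, 95.2, 8.4, 88.9, 90.3, 19.6, 24.5, 0.0, 111.3, 35.0, 44.8, 99.4, 71.4, 60.9.
Season total = 911.4 DD.
Complete generations = ⌊911.4 / 149⌋ = 6.

6 generations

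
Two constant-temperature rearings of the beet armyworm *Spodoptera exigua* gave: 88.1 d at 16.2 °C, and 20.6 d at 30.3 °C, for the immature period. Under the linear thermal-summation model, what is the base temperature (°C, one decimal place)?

Under the model K = D·(T − T_b), so D₁·(T₁ − T_b) = D₂·(T₂ − T_b).
88.1·(16.2 − T_b) = 20.6·(30.3 − T_b)
T_b = (88.1·16.2 − 20.6·30.3) / (88.1 − 20.6) = 803.04 / 67.5 = 11.897 °C ≈ 11.9 °C.

11.9 °C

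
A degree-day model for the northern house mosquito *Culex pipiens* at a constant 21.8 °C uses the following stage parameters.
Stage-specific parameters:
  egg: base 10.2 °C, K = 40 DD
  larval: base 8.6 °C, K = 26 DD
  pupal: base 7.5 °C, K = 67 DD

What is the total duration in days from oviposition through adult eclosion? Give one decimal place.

egg: 40 / (21.8 − 10.2) = 40 / 11.6 = 3.448 d.
larval: 26 / (21.8 − 8.6) = 26 / 13.2 = 1.970 d.
pupal: 67 / (21.8 − 7.5) = 67 / 14.3 = 4.685 d.
Sum = 10.103 ≈ 10.1 days.

10.1 days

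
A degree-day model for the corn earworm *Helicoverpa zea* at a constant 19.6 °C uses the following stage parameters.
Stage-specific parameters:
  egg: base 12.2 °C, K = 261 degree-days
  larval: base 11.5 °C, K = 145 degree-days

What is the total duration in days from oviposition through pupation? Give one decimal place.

egg: 261 / (19.6 − 12.2) = 261 / 7.4 = 35.270 d.
larval: 145 / (19.6 − 11.5) = 145 / 8.1 = 17.901 d.
Sum = 53.172 ≈ 53.2 days.

53.2 days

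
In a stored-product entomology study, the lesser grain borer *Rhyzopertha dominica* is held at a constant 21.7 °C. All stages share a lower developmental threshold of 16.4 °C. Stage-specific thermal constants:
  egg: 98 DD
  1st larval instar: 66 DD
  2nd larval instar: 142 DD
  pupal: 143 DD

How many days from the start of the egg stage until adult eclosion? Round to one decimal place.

Daily accumulation at 21.7 °C = 21.7 − 16.4 = 5.3 DD/day.
Total K = 98 + 66 + 142 + 143 = 449 DD.
Total duration = 449 / 5.3 = 84.717 ≈ 84.7 days.

84.7 days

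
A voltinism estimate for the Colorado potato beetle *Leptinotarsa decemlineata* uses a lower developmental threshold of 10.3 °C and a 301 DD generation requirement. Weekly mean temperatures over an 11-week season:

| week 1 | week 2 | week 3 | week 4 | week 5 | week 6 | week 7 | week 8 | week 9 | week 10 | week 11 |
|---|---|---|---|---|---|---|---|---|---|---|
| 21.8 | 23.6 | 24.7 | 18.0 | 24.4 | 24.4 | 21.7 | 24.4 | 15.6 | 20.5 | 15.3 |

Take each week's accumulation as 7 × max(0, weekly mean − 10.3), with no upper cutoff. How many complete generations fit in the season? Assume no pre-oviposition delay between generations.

2 generations

Weekly DD (7 × max(0, T̄ − 10.3)): 80.5, 93.1, 100.8, 53.9, 98.7, 98.7, 79.8, 98.7, 37.1, 71.4, 35.0.
Season total = 847.7 DD.
Complete generations = ⌊847.7 / 301⌋ = 2.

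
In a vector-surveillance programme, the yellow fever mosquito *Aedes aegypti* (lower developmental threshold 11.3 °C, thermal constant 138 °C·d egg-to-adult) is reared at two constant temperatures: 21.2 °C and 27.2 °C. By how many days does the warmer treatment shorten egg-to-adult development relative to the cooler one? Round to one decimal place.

5.3 days

At 21.2 °C: 138 / (21.2 − 11.3) = 138 / 9.9 = 13.939 d.
At 27.2 °C: 138 / (27.2 − 11.3) = 138 / 15.9 = 8.679 d.
Difference = |13.939 − 8.679| = 5.260 ≈ 5.3 days.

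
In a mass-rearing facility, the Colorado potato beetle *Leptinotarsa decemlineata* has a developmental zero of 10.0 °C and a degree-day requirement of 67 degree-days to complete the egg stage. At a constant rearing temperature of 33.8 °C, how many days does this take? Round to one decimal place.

Daily accumulation = 33.8 − 10.0 = 23.8 DD/day.
Duration = 67 / 23.8 = 2.815 ≈ 2.8 days.

2.8 days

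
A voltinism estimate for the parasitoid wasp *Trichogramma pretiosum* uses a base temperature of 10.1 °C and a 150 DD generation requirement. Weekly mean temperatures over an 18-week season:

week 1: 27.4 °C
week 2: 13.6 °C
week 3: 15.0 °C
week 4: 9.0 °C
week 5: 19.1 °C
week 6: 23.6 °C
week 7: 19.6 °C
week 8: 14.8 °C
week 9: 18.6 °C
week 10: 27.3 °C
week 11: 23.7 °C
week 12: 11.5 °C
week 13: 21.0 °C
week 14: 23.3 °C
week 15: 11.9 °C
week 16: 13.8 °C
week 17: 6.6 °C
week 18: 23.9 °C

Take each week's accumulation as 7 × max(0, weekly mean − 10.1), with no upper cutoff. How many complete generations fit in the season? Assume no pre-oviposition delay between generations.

6 generations

Weekly DD (7 × max(0, T̄ − 10.1)): 121.1, 24.5, 34.3, 0.0, 63.0, 94.5, 66.5, 32.9, 59.5, 120.4, 95.2, 9.8, 76.3, 92.4, 12.6, 25.9, 0.0, 96.6.
Season total = 1025.5 DD.
Complete generations = ⌊1025.5 / 150⌋ = 6.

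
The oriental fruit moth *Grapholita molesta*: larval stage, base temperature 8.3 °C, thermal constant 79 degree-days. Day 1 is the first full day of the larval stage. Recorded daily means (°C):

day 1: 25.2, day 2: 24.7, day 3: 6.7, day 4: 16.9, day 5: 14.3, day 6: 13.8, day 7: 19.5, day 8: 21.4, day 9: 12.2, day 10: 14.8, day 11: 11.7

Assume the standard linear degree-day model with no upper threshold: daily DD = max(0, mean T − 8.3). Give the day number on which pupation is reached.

day 9

Daily DD above 8.3 °C: 16.9, 16.4, 0.0, 8.6, 6.0, 5.5, 11.2, 13.1, 3.9, 6.5, 3.4.
Cumulative: 16.9, 33.3, 33.3, 41.9, 47.9, 53.4, 64.6, 77.7, 81.6, 88.1, 91.5.
The total first reaches 79 DD on day 9.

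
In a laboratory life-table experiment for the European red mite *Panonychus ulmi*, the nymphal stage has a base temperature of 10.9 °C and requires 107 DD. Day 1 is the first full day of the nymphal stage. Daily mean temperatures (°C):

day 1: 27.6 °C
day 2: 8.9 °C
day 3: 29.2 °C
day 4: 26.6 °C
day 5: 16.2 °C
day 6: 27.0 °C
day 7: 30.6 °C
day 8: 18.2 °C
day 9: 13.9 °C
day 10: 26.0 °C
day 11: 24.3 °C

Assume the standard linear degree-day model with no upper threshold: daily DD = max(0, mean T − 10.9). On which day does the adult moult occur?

Daily DD above 10.9 °C: 16.7, 0.0, 18.3, 15.7, 5.3, 16.1, 19.7, 7.3, 3.0, 15.1, 13.4.
Cumulative: 16.7, 16.7, 35.0, 50.7, 56.0, 72.1, 91.8, 99.1, 102.1, 117.2, 130.6.
The total first reaches 107 DD on day 10.

day 10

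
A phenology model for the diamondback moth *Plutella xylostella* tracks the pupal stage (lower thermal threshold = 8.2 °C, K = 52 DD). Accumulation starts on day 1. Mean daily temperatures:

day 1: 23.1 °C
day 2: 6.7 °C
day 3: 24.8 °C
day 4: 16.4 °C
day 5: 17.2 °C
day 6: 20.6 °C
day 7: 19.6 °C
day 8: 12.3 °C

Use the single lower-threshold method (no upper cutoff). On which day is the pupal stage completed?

day 6

Daily DD above 8.2 °C: 14.9, 0.0, 16.6, 8.2, 9.0, 12.4, 11.4, 4.1.
Cumulative: 14.9, 14.9, 31.5, 39.7, 48.7, 61.1, 72.5, 76.6.
The total first reaches 52 DD on day 6.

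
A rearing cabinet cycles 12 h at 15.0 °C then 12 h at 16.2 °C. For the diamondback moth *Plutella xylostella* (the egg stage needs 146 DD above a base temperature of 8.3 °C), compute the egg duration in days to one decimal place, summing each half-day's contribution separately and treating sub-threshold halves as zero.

20.0 days

Day half: max(0, 15.0 − 8.3) × 0.5 = 6.7 × 0.5 = 3.35 DD.
Night half: max(0, 16.2 − 8.3) × 0.5 = 7.9 × 0.5 = 3.95 DD.
Per 24 h: 7.30 DD/day.
Duration = 146 / 7.30 = 20.000 ≈ 20.0 days.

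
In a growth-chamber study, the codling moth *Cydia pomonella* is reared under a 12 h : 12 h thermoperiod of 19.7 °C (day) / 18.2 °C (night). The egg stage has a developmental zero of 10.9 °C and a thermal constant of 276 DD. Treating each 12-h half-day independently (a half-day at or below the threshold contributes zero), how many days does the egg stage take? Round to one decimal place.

Day half: max(0, 19.7 − 10.9) × 0.5 = 8.8 × 0.5 = 4.40 DD.
Night half: max(0, 18.2 − 10.9) × 0.5 = 7.3 × 0.5 = 3.65 DD.
Per 24 h: 8.05 DD/day.
Duration = 276 / 8.05 = 34.286 ≈ 34.3 days.

34.3 days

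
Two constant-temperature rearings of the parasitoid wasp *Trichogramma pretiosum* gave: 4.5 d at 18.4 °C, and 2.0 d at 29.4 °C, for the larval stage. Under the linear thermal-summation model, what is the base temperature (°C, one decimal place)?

9.6 °C

Linear rate model ⇒ the product D·(T − T_b) is constant across temperatures.
4.5·(18.4 − T_b) = 2.0·(29.4 − T_b)
T_b = (4.5·18.4 − 2.0·29.4) / (4.5 − 2.0) = 24.00 / 2.5 = 9.600 °C ≈ 9.6 °C.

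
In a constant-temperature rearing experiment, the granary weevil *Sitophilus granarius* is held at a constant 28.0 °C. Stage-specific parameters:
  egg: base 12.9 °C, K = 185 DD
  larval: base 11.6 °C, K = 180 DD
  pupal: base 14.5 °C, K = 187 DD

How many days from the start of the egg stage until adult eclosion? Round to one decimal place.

37.1 days

egg: 185 / (28.0 − 12.9) = 185 / 15.1 = 12.252 d.
larval: 180 / (28.0 − 11.6) = 180 / 16.4 = 10.976 d.
pupal: 187 / (28.0 − 14.5) = 187 / 13.5 = 13.852 d.
Sum = 37.079 ≈ 37.1 days.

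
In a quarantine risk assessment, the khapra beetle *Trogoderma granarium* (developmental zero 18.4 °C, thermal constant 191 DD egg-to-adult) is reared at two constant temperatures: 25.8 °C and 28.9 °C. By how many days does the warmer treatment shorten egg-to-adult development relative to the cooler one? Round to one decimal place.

7.6 days

At 25.8 °C: 191 / (25.8 − 18.4) = 191 / 7.4 = 25.811 d.
At 28.9 °C: 191 / (28.9 − 18.4) = 191 / 10.5 = 18.190 d.
Difference = |25.811 − 18.190| = 7.620 ≈ 7.6 days.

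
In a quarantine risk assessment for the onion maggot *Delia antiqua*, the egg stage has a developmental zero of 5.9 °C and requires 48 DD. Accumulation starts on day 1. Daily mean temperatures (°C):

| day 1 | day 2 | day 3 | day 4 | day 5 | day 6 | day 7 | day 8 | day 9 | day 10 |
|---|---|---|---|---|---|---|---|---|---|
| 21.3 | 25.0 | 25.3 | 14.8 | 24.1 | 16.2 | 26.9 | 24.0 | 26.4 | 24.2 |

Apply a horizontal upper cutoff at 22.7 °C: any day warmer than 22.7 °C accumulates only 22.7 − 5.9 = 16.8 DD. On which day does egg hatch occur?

day 3

Daily DD above 5.9 °C (capped at 16.8): 15.4, 16.8, 16.8, 8.9, 16.8, 10.3, 16.8, 16.8, 16.8, 16.8.
Cumulative: 15.4, 32.2, 49.0, 57.9, 74.7, 85.0, 101.8, 118.6, 135.4, 152.2.
The total first reaches 48 DD on day 3.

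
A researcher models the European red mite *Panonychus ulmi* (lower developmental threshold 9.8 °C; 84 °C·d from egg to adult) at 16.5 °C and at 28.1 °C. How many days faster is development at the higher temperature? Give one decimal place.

7.9 days

At 16.5 °C: 84 / (16.5 − 9.8) = 84 / 6.7 = 12.537 d.
At 28.1 °C: 84 / (28.1 − 9.8) = 84 / 18.3 = 4.590 d.
Difference = |12.537 − 4.590| = 7.947 ≈ 7.9 days.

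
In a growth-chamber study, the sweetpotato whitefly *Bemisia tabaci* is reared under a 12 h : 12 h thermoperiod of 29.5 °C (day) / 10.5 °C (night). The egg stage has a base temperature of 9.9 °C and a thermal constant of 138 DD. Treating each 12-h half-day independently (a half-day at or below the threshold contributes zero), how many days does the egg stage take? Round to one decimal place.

Day half: max(0, 29.5 − 9.9) × 0.5 = 19.6 × 0.5 = 9.80 DD.
Night half: max(0, 10.5 − 9.9) × 0.5 = 0.6 × 0.5 = 0.30 DD.
Per 24 h: 10.10 DD/day.
Duration = 138 / 10.10 = 13.663 ≈ 13.7 days.

13.7 days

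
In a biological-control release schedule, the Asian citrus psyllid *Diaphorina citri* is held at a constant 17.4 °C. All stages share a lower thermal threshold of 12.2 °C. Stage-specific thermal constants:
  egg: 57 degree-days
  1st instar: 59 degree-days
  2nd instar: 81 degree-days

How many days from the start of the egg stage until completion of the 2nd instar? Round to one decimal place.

Daily accumulation at 17.4 °C = 17.4 − 12.2 = 5.2 DD/day.
Total K = 57 + 59 + 81 = 197 DD.
Total duration = 197 / 5.2 = 37.885 ≈ 37.9 days.

37.9 days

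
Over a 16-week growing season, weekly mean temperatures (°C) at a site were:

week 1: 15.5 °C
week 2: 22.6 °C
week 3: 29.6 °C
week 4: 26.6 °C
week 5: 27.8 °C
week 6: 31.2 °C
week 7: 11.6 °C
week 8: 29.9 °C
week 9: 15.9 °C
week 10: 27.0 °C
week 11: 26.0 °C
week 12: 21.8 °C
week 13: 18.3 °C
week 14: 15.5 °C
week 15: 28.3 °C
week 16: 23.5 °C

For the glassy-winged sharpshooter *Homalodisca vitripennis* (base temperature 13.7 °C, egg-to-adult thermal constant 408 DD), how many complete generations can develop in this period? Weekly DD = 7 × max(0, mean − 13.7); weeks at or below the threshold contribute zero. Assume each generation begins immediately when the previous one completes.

Weekly DD (7 × max(0, T̄ − 13.7)): 12.6, 62.3, 111.3, 90.3, 98.7, 122.5, 0.0, 113.4, 15.4, 93.1, 86.1, 56.7, 32.2, 12.6, 102.2, 68.6.
Season total = 1078.0 DD.
Complete generations = ⌊1078.0 / 408⌋ = 2.

2 generations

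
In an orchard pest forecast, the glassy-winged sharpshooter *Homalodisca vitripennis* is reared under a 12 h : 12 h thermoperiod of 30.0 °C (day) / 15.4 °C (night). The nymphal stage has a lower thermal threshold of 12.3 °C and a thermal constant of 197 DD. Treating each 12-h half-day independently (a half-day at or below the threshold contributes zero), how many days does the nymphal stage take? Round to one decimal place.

18.9 days

Day half: max(0, 30.0 − 12.3) × 0.5 = 17.7 × 0.5 = 8.85 DD.
Night half: max(0, 15.4 − 12.3) × 0.5 = 3.1 × 0.5 = 1.55 DD.
Per 24 h: 10.40 DD/day.
Duration = 197 / 10.40 = 18.942 ≈ 18.9 days.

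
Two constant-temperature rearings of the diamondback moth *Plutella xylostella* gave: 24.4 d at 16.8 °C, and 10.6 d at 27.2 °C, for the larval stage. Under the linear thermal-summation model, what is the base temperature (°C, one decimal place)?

8.8 °C

Equal thermal constants: D₁(T₁ − T_b) = D₂(T₂ − T_b).
24.4·(16.8 − T_b) = 10.6·(27.2 − T_b)
T_b = (24.4·16.8 − 10.6·27.2) / (24.4 − 10.6) = 121.60 / 13.8 = 8.812 °C ≈ 8.8 °C.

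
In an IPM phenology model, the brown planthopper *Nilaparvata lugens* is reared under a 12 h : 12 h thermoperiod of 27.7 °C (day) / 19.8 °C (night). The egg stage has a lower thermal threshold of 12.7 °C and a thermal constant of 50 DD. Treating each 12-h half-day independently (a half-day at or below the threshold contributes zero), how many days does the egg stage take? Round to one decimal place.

4.5 days

Day half: max(0, 27.7 − 12.7) × 0.5 = 15.0 × 0.5 = 7.50 DD.
Night half: max(0, 19.8 − 12.7) × 0.5 = 7.1 × 0.5 = 3.55 DD.
Per 24 h: 11.05 DD/day.
Duration = 50 / 11.05 = 4.525 ≈ 4.5 days.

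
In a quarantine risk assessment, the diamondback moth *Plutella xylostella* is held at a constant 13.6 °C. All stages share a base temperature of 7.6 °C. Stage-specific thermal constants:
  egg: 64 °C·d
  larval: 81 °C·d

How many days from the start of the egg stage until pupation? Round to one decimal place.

Daily accumulation at 13.6 °C = 13.6 − 7.6 = 6.0 DD/day.
Total K = 64 + 81 = 145 DD.
Total duration = 145 / 6.0 = 24.167 ≈ 24.2 days.

24.2 days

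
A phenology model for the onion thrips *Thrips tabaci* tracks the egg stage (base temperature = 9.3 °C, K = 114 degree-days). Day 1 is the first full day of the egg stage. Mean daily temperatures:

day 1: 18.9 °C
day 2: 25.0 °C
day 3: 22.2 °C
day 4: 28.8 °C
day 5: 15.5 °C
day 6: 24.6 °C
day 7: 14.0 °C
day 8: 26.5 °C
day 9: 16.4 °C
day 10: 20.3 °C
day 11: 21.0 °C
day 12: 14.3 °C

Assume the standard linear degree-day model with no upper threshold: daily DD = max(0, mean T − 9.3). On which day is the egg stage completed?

day 10

Daily DD above 9.3 °C: 9.6, 15.7, 12.9, 19.5, 6.2, 15.3, 4.7, 17.2, 7.1, 11.0, 11.7, 5.0.
Cumulative: 9.6, 25.3, 38.2, 57.7, 63.9, 79.2, 83.9, 101.1, 108.2, 119.2, 130.9, 135.9.
The total first reaches 114 DD on day 10.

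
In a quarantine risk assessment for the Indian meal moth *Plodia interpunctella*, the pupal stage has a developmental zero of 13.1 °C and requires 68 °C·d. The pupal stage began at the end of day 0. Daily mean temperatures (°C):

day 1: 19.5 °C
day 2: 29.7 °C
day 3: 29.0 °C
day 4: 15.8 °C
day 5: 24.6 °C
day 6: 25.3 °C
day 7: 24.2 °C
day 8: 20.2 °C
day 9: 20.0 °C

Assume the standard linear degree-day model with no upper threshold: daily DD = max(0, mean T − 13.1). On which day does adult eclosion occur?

day 7

Daily DD above 13.1 °C: 6.4, 16.6, 15.9, 2.7, 11.5, 12.2, 11.1, 7.1, 6.9.
Cumulative: 6.4, 23.0, 38.9, 41.6, 53.1, 65.3, 76.4, 83.5, 90.4.
The total first reaches 68 DD on day 7.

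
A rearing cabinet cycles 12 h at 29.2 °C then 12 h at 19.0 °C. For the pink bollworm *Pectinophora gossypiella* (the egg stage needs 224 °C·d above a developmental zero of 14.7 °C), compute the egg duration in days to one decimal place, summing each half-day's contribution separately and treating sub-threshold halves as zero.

23.8 days

Day half: max(0, 29.2 − 14.7) × 0.5 = 14.5 × 0.5 = 7.25 DD.
Night half: max(0, 19.0 − 14.7) × 0.5 = 4.3 × 0.5 = 2.15 DD.
Per 24 h: 9.40 DD/day.
Duration = 224 / 9.40 = 23.830 ≈ 23.8 days.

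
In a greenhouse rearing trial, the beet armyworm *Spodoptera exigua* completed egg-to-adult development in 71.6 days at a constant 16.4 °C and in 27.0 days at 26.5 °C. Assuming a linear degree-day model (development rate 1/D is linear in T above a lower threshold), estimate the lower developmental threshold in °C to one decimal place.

10.3 °C

Equal thermal constants: D₁(T₁ − T_b) = D₂(T₂ − T_b).
71.6·(16.4 − T_b) = 27.0·(26.5 − T_b)
T_b = (71.6·16.4 − 27.0·26.5) / (71.6 − 27.0) = 458.74 / 44.6 = 10.286 °C ≈ 10.3 °C.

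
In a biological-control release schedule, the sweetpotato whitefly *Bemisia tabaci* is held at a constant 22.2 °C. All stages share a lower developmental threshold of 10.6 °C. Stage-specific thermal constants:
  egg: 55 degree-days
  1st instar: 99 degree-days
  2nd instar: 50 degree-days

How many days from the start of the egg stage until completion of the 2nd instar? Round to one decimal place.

Daily accumulation at 22.2 °C = 22.2 − 10.6 = 11.6 DD/day.
Total K = 55 + 99 + 50 = 204 DD.
Total duration = 204 / 11.6 = 17.586 ≈ 17.6 days.

17.6 days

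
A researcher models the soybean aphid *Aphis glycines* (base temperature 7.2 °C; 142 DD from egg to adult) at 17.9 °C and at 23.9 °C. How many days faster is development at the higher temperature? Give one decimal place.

At 17.9 °C: 142 / (17.9 − 7.2) = 142 / 10.7 = 13.271 d.
At 23.9 °C: 142 / (23.9 − 7.2) = 142 / 16.7 = 8.503 d.
Difference = |13.271 − 8.503| = 4.768 ≈ 4.8 days.

4.8 days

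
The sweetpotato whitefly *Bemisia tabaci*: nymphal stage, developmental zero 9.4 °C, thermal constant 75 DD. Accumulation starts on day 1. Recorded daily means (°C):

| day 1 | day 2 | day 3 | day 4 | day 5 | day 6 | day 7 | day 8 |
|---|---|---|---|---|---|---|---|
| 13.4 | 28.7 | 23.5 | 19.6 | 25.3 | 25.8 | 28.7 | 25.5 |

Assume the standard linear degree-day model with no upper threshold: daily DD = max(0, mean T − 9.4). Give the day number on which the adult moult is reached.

day 6

Daily DD above 9.4 °C: 4.0, 19.3, 14.1, 10.2, 15.9, 16.4, 19.3, 16.1.
Cumulative: 4.0, 23.3, 37.4, 47.6, 63.5, 79.9, 99.2, 115.3.
The total first reaches 75 DD on day 6.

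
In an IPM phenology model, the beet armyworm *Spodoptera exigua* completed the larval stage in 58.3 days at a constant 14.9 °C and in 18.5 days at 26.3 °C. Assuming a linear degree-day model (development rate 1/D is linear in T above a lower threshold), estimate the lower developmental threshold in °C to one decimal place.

Linear rate model ⇒ the product D·(T − T_b) is constant across temperatures.
58.3·(14.9 − T_b) = 18.5·(26.3 − T_b)
T_b = (58.3·14.9 − 18.5·26.3) / (58.3 − 18.5) = 382.12 / 39.8 = 9.601 °C ≈ 9.6 °C.

9.6 °C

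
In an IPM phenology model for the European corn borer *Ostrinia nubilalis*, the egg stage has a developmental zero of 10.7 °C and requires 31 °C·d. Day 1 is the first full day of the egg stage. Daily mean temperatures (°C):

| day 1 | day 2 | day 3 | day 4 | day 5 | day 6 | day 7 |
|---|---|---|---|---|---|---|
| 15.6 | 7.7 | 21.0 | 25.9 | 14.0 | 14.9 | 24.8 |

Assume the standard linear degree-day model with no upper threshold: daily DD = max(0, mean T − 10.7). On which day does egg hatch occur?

day 5

Daily DD above 10.7 °C: 4.9, 0.0, 10.3, 15.2, 3.3, 4.2, 14.1.
Cumulative: 4.9, 4.9, 15.2, 30.4, 33.7, 37.9, 52.0.
The total first reaches 31 DD on day 5.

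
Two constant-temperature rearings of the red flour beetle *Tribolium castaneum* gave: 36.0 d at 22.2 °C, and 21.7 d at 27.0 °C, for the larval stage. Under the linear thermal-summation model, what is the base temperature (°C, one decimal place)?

Equal thermal constants: D₁(T₁ − T_b) = D₂(T₂ − T_b).
36.0·(22.2 − T_b) = 21.7·(27.0 − T_b)
T_b = (36.0·22.2 − 21.7·27.0) / (36.0 − 21.7) = 213.30 / 14.3 = 14.916 °C ≈ 14.9 °C.

14.9 °C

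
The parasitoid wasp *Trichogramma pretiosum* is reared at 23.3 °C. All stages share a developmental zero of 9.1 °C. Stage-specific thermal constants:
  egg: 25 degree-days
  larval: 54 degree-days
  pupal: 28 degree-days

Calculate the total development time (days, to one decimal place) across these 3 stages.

7.5 days

Daily accumulation at 23.3 °C = 23.3 − 9.1 = 14.2 DD/day.
Total K = 25 + 54 + 28 = 107 DD.
Total duration = 107 / 14.2 = 7.535 ≈ 7.5 days.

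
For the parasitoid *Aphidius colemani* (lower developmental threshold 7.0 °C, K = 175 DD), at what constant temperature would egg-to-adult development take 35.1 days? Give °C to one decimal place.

Required daily accumulation = 175 / 35.1 = 4.986 DD/day.
T = T_base + 4.986 = 7.0 + 4.986 = 11.986 ≈ 12.0 °C.

12.0 °C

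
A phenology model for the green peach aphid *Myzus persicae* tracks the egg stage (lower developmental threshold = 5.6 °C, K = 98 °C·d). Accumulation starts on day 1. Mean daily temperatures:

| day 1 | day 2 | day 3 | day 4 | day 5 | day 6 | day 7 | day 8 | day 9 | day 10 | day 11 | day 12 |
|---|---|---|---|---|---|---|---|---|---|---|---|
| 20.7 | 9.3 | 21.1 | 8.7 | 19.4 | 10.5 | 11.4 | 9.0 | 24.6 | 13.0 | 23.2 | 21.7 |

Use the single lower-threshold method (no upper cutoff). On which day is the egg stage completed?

Daily DD above 5.6 °C: 15.1, 3.7, 15.5, 3.1, 13.8, 4.9, 5.8, 3.4, 19.0, 7.4, 17.6, 16.1.
Cumulative: 15.1, 18.8, 34.3, 37.4, 51.2, 56.1, 61.9, 65.3, 84.3, 91.7, 109.3, 125.4.
The total first reaches 98 DD on day 11.

day 11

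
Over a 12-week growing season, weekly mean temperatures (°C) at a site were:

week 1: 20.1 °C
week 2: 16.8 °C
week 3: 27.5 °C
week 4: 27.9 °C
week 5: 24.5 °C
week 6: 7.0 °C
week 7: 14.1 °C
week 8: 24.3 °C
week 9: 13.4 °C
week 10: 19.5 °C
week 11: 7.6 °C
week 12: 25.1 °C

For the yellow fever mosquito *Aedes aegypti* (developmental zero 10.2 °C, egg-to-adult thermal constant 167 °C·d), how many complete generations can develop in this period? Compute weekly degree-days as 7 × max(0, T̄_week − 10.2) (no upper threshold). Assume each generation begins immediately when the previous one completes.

4 generations

Weekly DD (7 × max(0, T̄ − 10.2)): 69.3, 46.2, 121.1, 123.9, 100.1, 0.0, 27.3, 98.7, 22.4, 65.1, 0.0, 104.3.
Season total = 778.4 DD.
Complete generations = ⌊778.4 / 167⌋ = 4.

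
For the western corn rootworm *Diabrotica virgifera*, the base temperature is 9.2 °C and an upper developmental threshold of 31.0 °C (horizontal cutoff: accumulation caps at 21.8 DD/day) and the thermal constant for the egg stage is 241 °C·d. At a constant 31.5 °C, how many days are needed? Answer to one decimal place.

11.1 days

Temperature 31.5 °C exceeds the upper threshold, so daily accumulation caps at 31.0 − 9.2 = 21.8 DD/day.
Duration = 241 / 21.8 = 11.055 ≈ 11.1 days.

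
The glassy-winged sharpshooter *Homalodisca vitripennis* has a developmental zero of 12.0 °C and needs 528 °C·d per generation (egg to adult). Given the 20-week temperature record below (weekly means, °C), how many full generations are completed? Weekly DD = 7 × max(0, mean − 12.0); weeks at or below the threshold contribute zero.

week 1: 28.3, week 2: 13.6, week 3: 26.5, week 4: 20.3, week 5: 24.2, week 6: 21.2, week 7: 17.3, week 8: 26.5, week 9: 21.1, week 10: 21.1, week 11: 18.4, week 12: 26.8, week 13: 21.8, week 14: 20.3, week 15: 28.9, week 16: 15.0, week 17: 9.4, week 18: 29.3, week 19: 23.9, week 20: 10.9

2 generations

Weekly DD (7 × max(0, T̄ − 12.0)): 114.1, 11.2, 101.5, 58.1, 85.4, 64.4, 37.1, 101.5, 63.7, 63.7, 44.8, 103.6, 68.6, 58.1, 118.3, 21.0, 0.0, 121.1, 83.3, 0.0.
Season total = 1319.5 DD.
Complete generations = ⌊1319.5 / 528⌋ = 2.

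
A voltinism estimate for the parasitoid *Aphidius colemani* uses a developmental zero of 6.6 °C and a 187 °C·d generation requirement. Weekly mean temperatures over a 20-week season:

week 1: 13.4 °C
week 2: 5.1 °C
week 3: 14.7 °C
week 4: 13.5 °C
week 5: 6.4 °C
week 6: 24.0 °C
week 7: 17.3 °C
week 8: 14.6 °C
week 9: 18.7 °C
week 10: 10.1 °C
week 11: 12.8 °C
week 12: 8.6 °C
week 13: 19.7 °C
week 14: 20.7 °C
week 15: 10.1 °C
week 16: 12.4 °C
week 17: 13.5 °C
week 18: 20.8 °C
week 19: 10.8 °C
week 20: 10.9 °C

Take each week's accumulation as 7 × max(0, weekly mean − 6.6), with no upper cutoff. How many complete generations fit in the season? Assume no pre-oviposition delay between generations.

Weekly DD (7 × max(0, T̄ − 6.6)): 47.6, 0.0, 56.7, 48.3, 0.0, 121.8, 74.9, 56.0, 84.7, 24.5, 43.4, 14.0, 91.7, 98.7, 24.5, 40.6, 48.3, 99.4, 29.4, 30.1.
Season total = 1034.6 DD.
Complete generations = ⌊1034.6 / 187⌋ = 5.

5 generations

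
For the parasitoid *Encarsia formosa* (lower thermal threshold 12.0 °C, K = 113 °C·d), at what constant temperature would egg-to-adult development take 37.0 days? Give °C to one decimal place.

15.1 °C

Required daily accumulation = 113 / 37.0 = 3.054 DD/day.
T = T_base + 3.054 = 12.0 + 3.054 = 15.054 ≈ 15.1 °C.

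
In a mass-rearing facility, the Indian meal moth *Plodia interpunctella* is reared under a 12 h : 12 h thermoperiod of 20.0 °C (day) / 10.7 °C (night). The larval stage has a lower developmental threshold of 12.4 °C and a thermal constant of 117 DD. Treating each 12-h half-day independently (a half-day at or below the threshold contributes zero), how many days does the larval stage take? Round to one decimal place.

30.8 days

Day half: max(0, 20.0 − 12.4) × 0.5 = 7.6 × 0.5 = 3.80 DD.
Night half: max(0, 10.7 − 12.4) × 0.5 = 0.0 × 0.5 = 0.00 DD.
Per 24 h: 3.80 DD/day.
Duration = 117 / 3.80 = 30.789 ≈ 30.8 days.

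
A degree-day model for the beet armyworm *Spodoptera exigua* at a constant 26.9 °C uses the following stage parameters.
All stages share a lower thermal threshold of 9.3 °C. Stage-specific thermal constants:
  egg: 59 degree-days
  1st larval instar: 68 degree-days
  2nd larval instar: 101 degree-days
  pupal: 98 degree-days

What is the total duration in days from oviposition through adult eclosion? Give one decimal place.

Daily accumulation at 26.9 °C = 26.9 − 9.3 = 17.6 DD/day.
Total K = 59 + 68 + 101 + 98 = 326 DD.
Total duration = 326 / 17.6 = 18.523 ≈ 18.5 days.

18.5 days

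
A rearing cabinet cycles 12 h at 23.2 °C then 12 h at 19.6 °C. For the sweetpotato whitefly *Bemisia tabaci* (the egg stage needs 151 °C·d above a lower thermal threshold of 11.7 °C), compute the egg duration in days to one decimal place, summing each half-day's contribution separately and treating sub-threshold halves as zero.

15.6 days

Day half: max(0, 23.2 − 11.7) × 0.5 = 11.5 × 0.5 = 5.75 DD.
Night half: max(0, 19.6 − 11.7) × 0.5 = 7.9 × 0.5 = 3.95 DD.
Per 24 h: 9.70 DD/day.
Duration = 151 / 9.70 = 15.567 ≈ 15.6 days.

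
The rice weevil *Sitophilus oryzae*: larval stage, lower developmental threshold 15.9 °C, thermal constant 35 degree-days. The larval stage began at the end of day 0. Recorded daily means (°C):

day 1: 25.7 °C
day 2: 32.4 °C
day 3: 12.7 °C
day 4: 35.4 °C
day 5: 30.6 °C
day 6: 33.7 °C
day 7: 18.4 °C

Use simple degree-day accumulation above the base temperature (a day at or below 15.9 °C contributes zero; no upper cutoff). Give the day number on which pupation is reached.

Daily DD above 15.9 °C: 9.8, 16.5, 0.0, 19.5, 14.7, 17.8, 2.5.
Cumulative: 9.8, 26.3, 26.3, 45.8, 60.5, 78.3, 80.8.
The total first reaches 35 DD on day 4.

day 4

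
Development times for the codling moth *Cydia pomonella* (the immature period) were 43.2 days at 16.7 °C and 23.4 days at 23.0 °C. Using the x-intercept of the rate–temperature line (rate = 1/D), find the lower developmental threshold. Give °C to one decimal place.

Equal thermal constants: D₁(T₁ − T_b) = D₂(T₂ − T_b).
43.2·(16.7 − T_b) = 23.4·(23.0 − T_b)
T_b = (43.2·16.7 − 23.4·23.0) / (43.2 − 23.4) = 183.24 / 19.8 = 9.255 °C ≈ 9.3 °C.

9.3 °C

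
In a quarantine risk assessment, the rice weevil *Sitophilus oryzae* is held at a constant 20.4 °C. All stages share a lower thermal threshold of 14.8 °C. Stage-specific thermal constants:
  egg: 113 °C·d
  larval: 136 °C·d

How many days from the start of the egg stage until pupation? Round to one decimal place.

Daily accumulation at 20.4 °C = 20.4 − 14.8 = 5.6 DD/day.
Total K = 113 + 136 = 249 DD.
Total duration = 249 / 5.6 = 44.464 ≈ 44.5 days.

44.5 days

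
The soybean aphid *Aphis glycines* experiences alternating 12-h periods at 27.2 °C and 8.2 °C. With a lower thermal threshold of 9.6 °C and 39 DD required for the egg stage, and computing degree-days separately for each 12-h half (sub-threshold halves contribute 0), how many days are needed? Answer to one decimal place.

4.4 days

Day half: max(0, 27.2 − 9.6) × 0.5 = 17.6 × 0.5 = 8.80 DD.
Night half: max(0, 8.2 − 9.6) × 0.5 = 0.0 × 0.5 = 0.00 DD.
Per 24 h: 8.80 DD/day.
Duration = 39 / 8.80 = 4.432 ≈ 4.4 days.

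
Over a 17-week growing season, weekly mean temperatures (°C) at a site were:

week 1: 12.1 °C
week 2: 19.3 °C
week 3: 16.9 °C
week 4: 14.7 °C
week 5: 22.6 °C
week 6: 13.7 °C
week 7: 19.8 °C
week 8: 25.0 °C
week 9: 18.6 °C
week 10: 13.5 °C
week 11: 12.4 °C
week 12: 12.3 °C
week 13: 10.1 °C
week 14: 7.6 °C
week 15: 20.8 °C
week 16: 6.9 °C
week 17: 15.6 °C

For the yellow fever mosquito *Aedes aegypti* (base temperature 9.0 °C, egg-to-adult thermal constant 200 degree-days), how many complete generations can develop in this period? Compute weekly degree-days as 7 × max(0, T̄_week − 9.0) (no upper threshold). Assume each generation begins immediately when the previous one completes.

Weekly DD (7 × max(0, T̄ − 9.0)): 21.7, 72.1, 55.3, 39.9, 95.2, 32.9, 75.6, 112.0, 67.2, 31.5, 23.8, 23.1, 7.7, 0.0, 82.6, 0.0, 46.2.
Season total = 786.8 DD.
Complete generations = ⌊786.8 / 200⌋ = 3.

3 generations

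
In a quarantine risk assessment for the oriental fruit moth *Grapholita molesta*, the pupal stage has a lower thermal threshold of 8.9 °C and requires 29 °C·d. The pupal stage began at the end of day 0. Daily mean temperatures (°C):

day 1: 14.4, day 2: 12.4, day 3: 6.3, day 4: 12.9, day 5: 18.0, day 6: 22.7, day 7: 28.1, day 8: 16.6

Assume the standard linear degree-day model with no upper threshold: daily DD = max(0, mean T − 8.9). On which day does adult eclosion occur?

day 6

Daily DD above 8.9 °C: 5.5, 3.5, 0.0, 4.0, 9.1, 13.8, 19.2, 7.7.
Cumulative: 5.5, 9.0, 9.0, 13.0, 22.1, 35.9, 55.1, 62.8.
The total first reaches 29 DD on day 6.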